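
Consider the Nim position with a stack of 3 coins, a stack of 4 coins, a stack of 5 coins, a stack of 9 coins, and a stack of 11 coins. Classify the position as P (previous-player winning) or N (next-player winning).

Nim-sum: 3 ^ 4 ^ 5 ^ 9 ^ 11 = 0.
The nim-sum is 0, so this is a P-position: the player to move is in a losing position under optimal play.

P-position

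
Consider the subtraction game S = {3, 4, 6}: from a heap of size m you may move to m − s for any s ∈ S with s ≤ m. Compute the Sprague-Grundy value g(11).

0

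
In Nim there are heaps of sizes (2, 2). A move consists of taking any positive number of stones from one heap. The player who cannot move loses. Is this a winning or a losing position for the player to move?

Compute the nim-sum pairwise:
2 ^ 2 = 0
The nim-sum is 0, so this is a P-position: the player to move is in a losing position under optimal play.

Losing position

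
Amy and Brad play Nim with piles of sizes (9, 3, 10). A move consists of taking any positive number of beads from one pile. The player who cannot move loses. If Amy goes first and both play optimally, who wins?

Brad wins

Write each in binary and XOR column by column:
  1001  (9)
  0011  (3)
  1010  (10)
  ----
  0000  (0)
The nim-sum is 0, so this is a P-position: the player to move is in a losing position under optimal play; Amy is about to move from it and so loses — Brad wins.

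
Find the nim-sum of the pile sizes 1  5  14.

Nim-sum: 1 ⊕ 5 ⊕ 14 = 10.

10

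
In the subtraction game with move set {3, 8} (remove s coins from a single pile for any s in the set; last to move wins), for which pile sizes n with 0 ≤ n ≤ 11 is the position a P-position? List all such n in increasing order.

Grundy values for subtraction set {3, 8}:
k:     0  1  2  3  4  5  6  7  8  9 10 11
g(k):  0  0  0  1  1  1  0  0  2  1  1  0
The P-positions (g = 0) in 0..11 are 0, 1, 2, 6, 7, 11.

0, 1, 2, 6, 7, 11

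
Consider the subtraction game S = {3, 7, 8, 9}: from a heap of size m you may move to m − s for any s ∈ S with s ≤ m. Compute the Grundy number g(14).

Grundy values for subtraction set {3, 7, 8, 9}:
g(0) = mex{} = 0
g(1) = mex{} = 0
g(2) = mex{} = 0
g(3) = mex{0} = 1
g(4) = mex{0} = 1
g(5) = mex{0} = 1
g(6) = mex{1} = 0
g(7) = mex{0,1} = 2
g(8) = mex{0,1} = 2
g(9) = mex{0} = 1
g(10) = mex{0,1,2} = 3
g(11) = mex{0,1,2} = 3
g(12) = mex{1} = 0
g(13) = mex{0,1,3} = 2
g(14) = mex{0,1,2,3} = 4
So g(14) = 4.

4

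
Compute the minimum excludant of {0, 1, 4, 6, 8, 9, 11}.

2

The values 0, 1 are all present; 2 is the first non-negative integer missing from the set.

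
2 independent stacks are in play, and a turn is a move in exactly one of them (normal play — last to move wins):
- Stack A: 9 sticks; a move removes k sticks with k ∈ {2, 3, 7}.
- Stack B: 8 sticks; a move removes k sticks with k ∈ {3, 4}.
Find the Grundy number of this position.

2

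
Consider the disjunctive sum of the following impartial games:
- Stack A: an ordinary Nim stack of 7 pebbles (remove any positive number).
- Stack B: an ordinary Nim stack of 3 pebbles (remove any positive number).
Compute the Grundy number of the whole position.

4

Stack A is a plain Nim stack of size 7, so its Grundy value is 7.
Stack B is a plain Nim stack of size 3, so its Grundy value is 3.
The value of a disjunctive sum is the nim-sum of the parts.
Combined value = 7 ⊕ 3 = 4.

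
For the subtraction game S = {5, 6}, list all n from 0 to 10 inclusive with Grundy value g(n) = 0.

0, 1, 2, 3, 4

Compute g(0), g(1), … for moves {5, 6}:
k:     0  1  2  3  4  5  6  7  8  9 10
g(k):  0  0  0  0  0  1  1  1  1  1  2
The P-positions (g = 0) in 0..10 are 0, 1, 2, 3, 4.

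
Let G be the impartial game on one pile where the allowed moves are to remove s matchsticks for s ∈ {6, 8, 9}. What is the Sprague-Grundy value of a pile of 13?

Compute g(0), g(1), … for moves {6, 8, 9}:
g(0) = mex{} = 0
g(1) = mex{} = 0
g(2) = mex{} = 0
g(3) = mex{} = 0
g(4) = mex{} = 0
g(5) = mex{} = 0
g(6) = mex{0} = 1
g(7) = mex{0} = 1
g(8) = mex{0} = 1
g(9) = mex{0} = 1
g(10) = mex{0} = 1
g(11) = mex{0} = 1
g(12) = mex{0,1} = 2
g(13) = mex{0,1} = 2
So g(13) = 2.

2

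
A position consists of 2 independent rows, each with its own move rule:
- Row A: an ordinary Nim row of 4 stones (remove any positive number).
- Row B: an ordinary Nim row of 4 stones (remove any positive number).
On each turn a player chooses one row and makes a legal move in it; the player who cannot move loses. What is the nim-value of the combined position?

0

Row A is a plain Nim row of size 4, so its Grundy value is 4.
Row B is a plain Nim row of size 4, so its Grundy value is 4.
By the Sprague-Grundy theorem, the Grundy value of a sum of independent games is the XOR of the component values.
Combined value = 4 ⊕ 4 = 0.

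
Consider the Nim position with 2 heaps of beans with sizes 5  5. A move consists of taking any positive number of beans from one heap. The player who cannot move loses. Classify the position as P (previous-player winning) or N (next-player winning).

Nim-sum: 5 XOR 5 = 0.
The nim-sum is 0, so this is a P-position: the player to move is in a losing position under optimal play.

P-position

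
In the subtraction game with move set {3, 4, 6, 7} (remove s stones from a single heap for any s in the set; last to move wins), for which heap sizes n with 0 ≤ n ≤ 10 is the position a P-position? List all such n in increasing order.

0, 1, 2, 10

Build the Grundy sequence with g(k) = mex{g(k−s) : s ∈ {3, 4, 6, 7}, s ≤ k}:
k:     0  1  2  3  4  5  6  7  8  9 10
g(k):  0  0  0  1  1  1  2  2  2  3  0
The P-positions (g = 0) in 0..10 are 0, 1, 2, 10.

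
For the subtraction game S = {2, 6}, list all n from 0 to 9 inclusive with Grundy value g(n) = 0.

0, 1, 4, 5, 8, 9

Compute g(0), g(1), … for moves {2, 6}:
k:     0  1  2  3  4  5  6  7  8  9
g(k):  0  0  1  1  0  0  1  1  0  0
The P-positions (g = 0) in 0..9 are 0, 1, 4, 5, 8, 9.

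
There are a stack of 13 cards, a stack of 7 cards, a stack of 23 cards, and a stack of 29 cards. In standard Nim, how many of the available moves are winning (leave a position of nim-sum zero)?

0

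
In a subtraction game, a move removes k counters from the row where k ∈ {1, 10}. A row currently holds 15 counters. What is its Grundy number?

Grundy values for subtraction set {1, 10}:
k:     0  1  2  3  4  5  6  7  8  9 10 11 12 13 14 15
g(k):  0  1  0  1  0  1  0  1  0  1  2  0  1  0  1  0
So g(15) = 0.

0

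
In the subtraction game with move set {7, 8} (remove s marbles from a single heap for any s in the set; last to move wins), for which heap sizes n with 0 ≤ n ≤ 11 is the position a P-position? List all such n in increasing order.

0, 1, 2, 3, 4, 5, 6

Build the Grundy sequence with g(k) = mex{g(k−s) : s ∈ {7, 8}, s ≤ k}:
k:     0  1  2  3  4  5  6  7  8  9 10 11
g(k):  0  0  0  0  0  0  0  1  1  1  1  1
The P-positions (g = 0) in 0..11 are 0, 1, 2, 3, 4, 5, 6.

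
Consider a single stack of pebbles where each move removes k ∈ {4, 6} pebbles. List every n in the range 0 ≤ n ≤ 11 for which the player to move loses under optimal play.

0, 1, 2, 3, 10, 11

Build the Grundy sequence with g(k) = mex{g(k−s) : s ∈ {4, 6}, s ≤ k}:
g(0) = mex{} = 0
g(1) = mex{} = 0
g(2) = mex{} = 0
g(3) = mex{} = 0
g(4) = mex{0} = 1
g(5) = mex{0} = 1
g(6) = mex{0} = 1
g(7) = mex{0} = 1
g(8) = mex{0,1} = 2
g(9) = mex{0,1} = 2
g(10) = mex{1} = 0
g(11) = mex{1} = 0
The P-positions (g = 0) in 0..11 are 0, 1, 2, 3, 10, 11.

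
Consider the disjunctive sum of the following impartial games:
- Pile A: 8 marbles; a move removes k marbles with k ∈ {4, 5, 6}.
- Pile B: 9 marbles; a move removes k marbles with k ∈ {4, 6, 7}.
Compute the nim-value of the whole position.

0

For pile A, compute g(0), g(1), … with moves {4, 5, 6}:
k:     0  1  2  3  4  5  6  7  8
g(k):  0  0  0  0  1  1  1  1  2
So g(8) = 2.
Build the Grundy sequence for pile B with g(k) = mex{g(k−s) : s ∈ {4, 6, 7}, s ≤ k}:
k:     0  1  2  3  4  5  6  7  8  9
g(k):  0  0  0  0  1  1  1  1  2  2
So g(9) = 2.
The value of a disjunctive sum is the nim-sum of the parts.
Combined value = 2 ⊕ 2 = 0.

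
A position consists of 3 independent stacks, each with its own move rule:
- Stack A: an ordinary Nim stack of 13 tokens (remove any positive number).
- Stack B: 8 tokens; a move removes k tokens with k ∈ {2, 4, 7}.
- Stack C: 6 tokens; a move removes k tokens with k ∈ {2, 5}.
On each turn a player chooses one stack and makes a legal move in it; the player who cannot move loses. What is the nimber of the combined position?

Stack A is a plain Nim stack of size 13, so its Grundy value is 13.
Grundy values for stack B (subtraction set {2, 4, 7}):
k:     0  1  2  3  4  5  6  7  8
g(k):  0  0  1  1  2  2  0  3  1
So g(8) = 1.
Grundy values for stack C (subtraction set {2, 5}):
g(0) = mex{} = 0
g(1) = mex{} = 0
g(2) = mex{0} = 1
g(3) = mex{0} = 1
g(4) = mex{1} = 0
g(5) = mex{0,1} = 2
g(6) = mex{0} = 1
So g(6) = 1.
By the Sprague-Grundy theorem, the Grundy value of a sum of independent games is the XOR of the component values.
Combined value = 13 ⊕ 1 ⊕ 1 = 13.

13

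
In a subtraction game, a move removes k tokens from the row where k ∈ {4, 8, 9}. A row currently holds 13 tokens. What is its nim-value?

0

Grundy values for subtraction set {4, 8, 9}:
g(0) = mex{} = 0
g(1) = mex{} = 0
g(2) = mex{} = 0
g(3) = mex{} = 0
g(4) = mex{0} = 1
g(5) = mex{0} = 1
g(6) = mex{0} = 1
g(7) = mex{0} = 1
g(8) = mex{0,1} = 2
g(9) = mex{0,1} = 2
g(10) = mex{0,1} = 2
g(11) = mex{0,1} = 2
g(12) = mex{0,1,2} = 3
g(13) = mex{1,2} = 0
So g(13) = 0.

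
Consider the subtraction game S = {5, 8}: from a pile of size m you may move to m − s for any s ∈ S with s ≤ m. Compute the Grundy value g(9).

Build the Grundy sequence with g(k) = mex{g(k−s) : s ∈ {5, 8}, s ≤ k}:
k:     0  1  2  3  4  5  6  7  8  9
g(k):  0  0  0  0  0  1  1  1  1  1
So g(9) = 1.

1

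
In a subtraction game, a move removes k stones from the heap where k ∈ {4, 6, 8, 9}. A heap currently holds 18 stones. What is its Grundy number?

1

Grundy values for subtraction set {4, 6, 8, 9}:
k:     0  1  2  3  4  5  6  7  8  9 10 11 12 13 14 15 16 17 18
g(k):  0  0  0  0  1  1  1  1  2  2  2  2  3  0  0  0  0  1  1
So g(18) = 1.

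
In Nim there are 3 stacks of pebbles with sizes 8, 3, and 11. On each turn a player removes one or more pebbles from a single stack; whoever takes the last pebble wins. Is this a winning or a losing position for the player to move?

Losing position

Compute the nim-sum pairwise:
8 ^ 3 = 11
11 ^ 11 = 0
The nim-sum is 0, so this is a P-position: the player to move is in a losing position under optimal play.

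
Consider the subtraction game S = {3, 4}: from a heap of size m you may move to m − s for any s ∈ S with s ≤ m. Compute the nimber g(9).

0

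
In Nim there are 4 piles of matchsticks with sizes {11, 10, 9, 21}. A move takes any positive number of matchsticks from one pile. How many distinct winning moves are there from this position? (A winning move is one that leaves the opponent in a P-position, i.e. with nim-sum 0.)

1

Nim-sum: 11 ^ 10 ^ 9 ^ 21 = 29.
The overall nim-sum is X = 29. A pile of size p has a winning move iff p XOR X < p (reduce it to p XOR X).
  11: 11 XOR 29 = 22 ≥ 11 — no move.
  10: 10 XOR 29 = 23 ≥ 10 — no move.
  9: 9 XOR 29 = 20 ≥ 9 — no move.
  21: 21 XOR 29 = 8 < 21 — winning move (to 8).
That gives 1 winning move.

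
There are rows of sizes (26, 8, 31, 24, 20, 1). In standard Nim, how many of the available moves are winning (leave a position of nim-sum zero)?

0

Compute the nim-sum pairwise:
26 ⊕ 8 = 18
18 ⊕ 31 = 13
13 ⊕ 24 = 21
21 ⊕ 20 = 1
1 ⊕ 1 = 0
The nim-sum is already 0, so every move leaves a nonzero nim-sum — there are no winning moves.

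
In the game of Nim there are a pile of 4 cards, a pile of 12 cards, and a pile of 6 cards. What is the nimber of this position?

Write each in binary and XOR column by column:
  0100  (4)
  1100  (12)
  0110  (6)
  ----
  1110  (14)

14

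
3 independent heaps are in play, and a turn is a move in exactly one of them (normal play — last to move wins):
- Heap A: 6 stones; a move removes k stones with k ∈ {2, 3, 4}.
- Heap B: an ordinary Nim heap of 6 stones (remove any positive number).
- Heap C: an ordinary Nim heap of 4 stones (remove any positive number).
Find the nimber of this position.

2

For heap A, compute g(0), g(1), … with moves {2, 3, 4}:
k:     0  1  2  3  4  5  6
g(k):  0  0  1  1  2  2  0
So g(6) = 0.
Heap B is a plain Nim heap of size 6, so its Grundy value is 6.
Heap C is a plain Nim heap of size 4, so its Grundy value is 4.
The value of a disjunctive sum is the nim-sum of the parts.
Combined value = 0 XOR 6 XOR 4 = 2.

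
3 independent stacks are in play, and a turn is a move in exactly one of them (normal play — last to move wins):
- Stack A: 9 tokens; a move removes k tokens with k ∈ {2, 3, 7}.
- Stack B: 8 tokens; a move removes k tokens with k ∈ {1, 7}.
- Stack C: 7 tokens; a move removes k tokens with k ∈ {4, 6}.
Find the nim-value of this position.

3

Grundy values for stack A (subtraction set {2, 3, 7}):
g(0) = mex{} = 0
g(1) = mex{} = 0
g(2) = mex{0} = 1
g(3) = mex{0} = 1
g(4) = mex{0,1} = 2
g(5) = mex{1} = 0
g(6) = mex{1,2} = 0
g(7) = mex{0,2} = 1
g(8) = mex{0} = 1
g(9) = mex{0,1} = 2
So g(9) = 2.
Build the Grundy sequence for stack B with g(k) = mex{g(k−s) : s ∈ {1, 7}, s ≤ k}:
k:     0  1  2  3  4  5  6  7  8
g(k):  0  1  0  1  0  1  0  1  0
So g(8) = 0.
Build the Grundy sequence for stack C with g(k) = mex{g(k−s) : s ∈ {4, 6}, s ≤ k}:
k:     0  1  2  3  4  5  6  7
g(k):  0  0  0  0  1  1  1  1
So g(7) = 1.
The value of a disjunctive sum is the nim-sum of the parts.
Combined value = 2 XOR 0 XOR 1 = 3.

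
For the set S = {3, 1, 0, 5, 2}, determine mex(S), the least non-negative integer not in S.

4

The values 0, 1, 2, 3 are all present; 4 is the first non-negative integer missing from the set.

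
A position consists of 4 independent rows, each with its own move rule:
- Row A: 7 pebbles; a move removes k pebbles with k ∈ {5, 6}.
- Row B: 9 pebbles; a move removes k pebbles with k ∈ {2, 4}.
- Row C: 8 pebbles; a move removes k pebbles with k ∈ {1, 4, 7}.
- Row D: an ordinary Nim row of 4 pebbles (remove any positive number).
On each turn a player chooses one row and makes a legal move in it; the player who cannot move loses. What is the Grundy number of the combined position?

Grundy values for row A (subtraction set {5, 6}):
k:     0  1  2  3  4  5  6  7
g(k):  0  0  0  0  0  1  1  1
So g(7) = 1.
For row B, compute g(0), g(1), … with moves {2, 4}:
k:     0  1  2  3  4  5  6  7  8  9
g(k):  0  0  1  1  2  2  0  0  1  1
So g(9) = 1.
Grundy values for row C (subtraction set {1, 4, 7}):
g(0) = mex{} = 0
g(1) = mex{0} = 1
g(2) = mex{1} = 0
g(3) = mex{0} = 1
g(4) = mex{0,1} = 2
g(5) = mex{1,2} = 0
g(6) = mex{0} = 1
g(7) = mex{0,1} = 2
g(8) = mex{1,2} = 0
So g(8) = 0.
Row D is a plain Nim row of size 4, so its Grundy value is 4.
By the Sprague-Grundy theorem, the Grundy value of a sum of independent games is the XOR of the component values.
Combined value = 1 ⊕ 1 ⊕ 0 ⊕ 4 = 4.

4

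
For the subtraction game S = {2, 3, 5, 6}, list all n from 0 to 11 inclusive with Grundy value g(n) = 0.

0, 1, 8, 9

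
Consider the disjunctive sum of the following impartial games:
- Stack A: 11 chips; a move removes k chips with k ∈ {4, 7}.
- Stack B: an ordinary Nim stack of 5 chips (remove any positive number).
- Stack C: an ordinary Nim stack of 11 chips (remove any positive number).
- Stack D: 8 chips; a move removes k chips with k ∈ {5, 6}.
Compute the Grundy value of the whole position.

Grundy values for stack A (subtraction set {4, 7}):
k:     0  1  2  3  4  5  6  7  8  9 10 11
g(k):  0  0  0  0  1  1  1  1  2  2  2  0
So g(11) = 0.
Stack B is a plain Nim stack of size 5, so its Grundy value is 5.
Stack C is a plain Nim stack of size 11, so its Grundy value is 11.
Grundy values for stack D (subtraction set {5, 6}):
g(0) = mex{} = 0
g(1) = mex{} = 0
g(2) = mex{} = 0
g(3) = mex{} = 0
g(4) = mex{} = 0
g(5) = mex{0} = 1
g(6) = mex{0} = 1
g(7) = mex{0} = 1
g(8) = mex{0} = 1
So g(8) = 1.
The value of a disjunctive sum is the nim-sum of the parts.
Combined value = 0 ⊕ 5 ⊕ 11 ⊕ 1 = 15.

15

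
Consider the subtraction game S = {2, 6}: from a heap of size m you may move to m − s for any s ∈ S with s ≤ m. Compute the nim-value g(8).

0

Grundy values for subtraction set {2, 6}:
g(0) = mex{} = 0
g(1) = mex{} = 0
g(2) = mex{0} = 1
g(3) = mex{0} = 1
g(4) = mex{1} = 0
g(5) = mex{1} = 0
g(6) = mex{0} = 1
g(7) = mex{0} = 1
g(8) = mex{1} = 0
So g(8) = 0.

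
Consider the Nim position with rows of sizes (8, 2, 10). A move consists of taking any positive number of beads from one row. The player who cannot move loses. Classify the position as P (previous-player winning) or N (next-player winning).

P-position

Nim-sum: 8 ^ 2 ^ 10 = 0.
The nim-sum is 0, so this is a P-position: the player to move is in a losing position under optimal play.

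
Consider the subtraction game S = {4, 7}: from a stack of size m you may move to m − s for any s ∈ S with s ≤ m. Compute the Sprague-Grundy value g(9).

2

Build the Grundy sequence with g(k) = mex{g(k−s) : s ∈ {4, 7}, s ≤ k}:
k:     0  1  2  3  4  5  6  7  8  9
g(k):  0  0  0  0  1  1  1  1  2  2
So g(9) = 2.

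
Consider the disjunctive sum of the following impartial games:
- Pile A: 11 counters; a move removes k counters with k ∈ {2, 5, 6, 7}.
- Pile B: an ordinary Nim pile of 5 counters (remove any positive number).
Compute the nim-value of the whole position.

6

Build the Grundy sequence for pile A with g(k) = mex{g(k−s) : s ∈ {2, 5, 6, 7}, s ≤ k}:
g(0) = mex{} = 0
g(1) = mex{} = 0
g(2) = mex{0} = 1
g(3) = mex{0} = 1
g(4) = mex{1} = 0
g(5) = mex{0,1} = 2
g(6) = mex{0} = 1
g(7) = mex{0,1,2} = 3
g(8) = mex{0,1} = 2
g(9) = mex{0,1,3} = 2
g(10) = mex{0,1,2} = 3
g(11) = mex{0,1,2} = 3
So g(11) = 3.
Pile B is a plain Nim pile of size 5, so its Grundy value is 5.
The value of a disjunctive sum is the nim-sum of the parts.
Combined value = 3 ⊕ 5 = 6.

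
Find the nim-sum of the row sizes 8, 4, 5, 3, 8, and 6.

4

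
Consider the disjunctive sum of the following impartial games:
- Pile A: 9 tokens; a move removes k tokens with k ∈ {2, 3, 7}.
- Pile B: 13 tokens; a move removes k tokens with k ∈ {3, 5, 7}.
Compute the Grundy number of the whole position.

3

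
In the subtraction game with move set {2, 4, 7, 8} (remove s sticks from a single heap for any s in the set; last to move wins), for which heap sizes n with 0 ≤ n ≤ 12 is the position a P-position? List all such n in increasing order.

0, 1, 6, 11, 12

Compute g(0), g(1), … for moves {2, 4, 7, 8}:
g(0) = mex{} = 0
g(1) = mex{} = 0
g(2) = mex{0} = 1
g(3) = mex{0} = 1
g(4) = mex{0,1} = 2
g(5) = mex{0,1} = 2
g(6) = mex{1,2} = 0
g(7) = mex{0,1,2} = 3
g(8) = mex{0,2} = 1
g(9) = mex{0,1,2,3} = 4
g(10) = mex{0,1} = 2
g(11) = mex{1,2,3,4} = 0
g(12) = mex{1,2} = 0
The P-positions (g = 0) in 0..12 are 0, 1, 6, 11, 12.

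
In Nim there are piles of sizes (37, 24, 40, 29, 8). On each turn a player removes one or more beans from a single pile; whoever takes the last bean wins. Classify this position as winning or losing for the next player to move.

Losing position

Nim-sum: 37 ⊕ 24 ⊕ 40 ⊕ 29 ⊕ 8 = 0.
The nim-sum is 0, so this is a P-position: the player to move is in a losing position under optimal play.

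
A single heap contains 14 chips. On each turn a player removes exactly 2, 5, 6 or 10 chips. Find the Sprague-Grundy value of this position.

Build the Grundy sequence with g(k) = mex{g(k−s) : s ∈ {2, 5, 6, 10}, s ≤ k}:
k:     0  1  2  3  4  5  6  7  8  9 10 11 12 13 14
g(k):  0  0  1  1  0  2  1  3  0  2  1  3  0  2  1
So g(14) = 1.

1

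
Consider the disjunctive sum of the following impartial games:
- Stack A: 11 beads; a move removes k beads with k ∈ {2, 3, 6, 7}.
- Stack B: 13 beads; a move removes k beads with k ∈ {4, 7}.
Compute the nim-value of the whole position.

Build the Grundy sequence for stack A with g(k) = mex{g(k−s) : s ∈ {2, 3, 6, 7}, s ≤ k}:
g(0) = mex{} = 0
g(1) = mex{} = 0
g(2) = mex{0} = 1
g(3) = mex{0} = 1
g(4) = mex{0,1} = 2
g(5) = mex{1} = 0
g(6) = mex{0,1,2} = 3
g(7) = mex{0,2} = 1
g(8) = mex{0,1,3} = 2
g(9) = mex{1,3} = 0
g(10) = mex{1,2} = 0
g(11) = mex{0,2} = 1
So g(11) = 1.
For stack B, compute g(0), g(1), … with moves {4, 7}:
k:     0  1  2  3  4  5  6  7  8  9 10 11 12 13
g(k):  0  0  0  0  1  1  1  1  2  2  2  0  0  0
So g(13) = 0.
By the Sprague-Grundy theorem, the Grundy value of a sum of independent games is the XOR of the component values.
Combined value = 1 XOR 0 = 1.

1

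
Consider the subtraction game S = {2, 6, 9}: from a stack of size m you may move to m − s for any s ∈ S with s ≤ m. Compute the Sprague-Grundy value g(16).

0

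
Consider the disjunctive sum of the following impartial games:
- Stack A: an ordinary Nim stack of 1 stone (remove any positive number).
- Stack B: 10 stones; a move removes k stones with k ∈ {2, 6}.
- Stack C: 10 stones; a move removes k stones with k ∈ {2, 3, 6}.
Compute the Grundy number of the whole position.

0

Stack A is a plain Nim stack of size 1, so its Grundy value is 1.
Build the Grundy sequence for stack B with g(k) = mex{g(k−s) : s ∈ {2, 6}, s ≤ k}:
g(0) = mex{} = 0
g(1) = mex{} = 0
g(2) = mex{0} = 1
g(3) = mex{0} = 1
g(4) = mex{1} = 0
g(5) = mex{1} = 0
g(6) = mex{0} = 1
g(7) = mex{0} = 1
g(8) = mex{1} = 0
g(9) = mex{1} = 0
g(10) = mex{0} = 1
So g(10) = 1.
Grundy values for stack C (subtraction set {2, 3, 6}):
k:     0  1  2  3  4  5  6  7  8  9 10
g(k):  0  0  1  1  2  0  3  1  2  0  0
So g(10) = 0.
The value of a disjunctive sum is the nim-sum of the parts.
Combined value = 1 ⊕ 1 ⊕ 0 = 0.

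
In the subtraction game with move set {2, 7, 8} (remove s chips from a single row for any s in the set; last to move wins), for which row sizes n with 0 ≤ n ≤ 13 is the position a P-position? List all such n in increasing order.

0, 1, 4, 5, 10

Grundy values for subtraction set {2, 7, 8}:
g(0) = mex{} = 0
g(1) = mex{} = 0
g(2) = mex{0} = 1
g(3) = mex{0} = 1
g(4) = mex{1} = 0
g(5) = mex{1} = 0
g(6) = mex{0} = 1
g(7) = mex{0} = 1
g(8) = mex{0,1} = 2
g(9) = mex{0,1} = 2
g(10) = mex{1,2} = 0
g(11) = mex{0,1,2} = 3
g(12) = mex{0} = 1
g(13) = mex{0,1,3} = 2
The P-positions (g = 0) in 0..13 are 0, 1, 4, 5, 10.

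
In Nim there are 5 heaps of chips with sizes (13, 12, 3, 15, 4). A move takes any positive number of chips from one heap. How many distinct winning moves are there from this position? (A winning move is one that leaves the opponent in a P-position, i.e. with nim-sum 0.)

3

Compute the nim-sum pairwise:
13 XOR 12 = 1
1 XOR 3 = 2
2 XOR 15 = 13
13 XOR 4 = 9
The overall nim-sum is X = 9. A heap of size p has a winning move iff p XOR X < p (reduce it to p XOR X).
  13: 13 XOR 9 = 4 < 13 — winning move (to 4).
  12: 12 XOR 9 = 5 < 12 — winning move (to 5).
  3: 3 XOR 9 = 10 ≥ 3 — no move.
  15: 15 XOR 9 = 6 < 15 — winning move (to 6).
  4: 4 XOR 9 = 13 ≥ 4 — no move.
That gives 3 winning moves.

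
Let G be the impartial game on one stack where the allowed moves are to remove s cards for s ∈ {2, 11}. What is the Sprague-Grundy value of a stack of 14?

0

Grundy values for subtraction set {2, 11}:
k:     0  1  2  3  4  5  6  7  8  9 10 11 12 13 14
g(k):  0  0  1  1  0  0  1  1  0  0  1  1  2  0  0
So g(14) = 0.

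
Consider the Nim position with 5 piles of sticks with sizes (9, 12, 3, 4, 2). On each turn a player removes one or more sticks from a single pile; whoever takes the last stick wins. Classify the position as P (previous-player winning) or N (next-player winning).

Nim-sum: 9 ⊕ 12 ⊕ 3 ⊕ 4 ⊕ 2 = 0.
The nim-sum is 0, so this is a P-position: the player to move is in a losing position under optimal play.

P-position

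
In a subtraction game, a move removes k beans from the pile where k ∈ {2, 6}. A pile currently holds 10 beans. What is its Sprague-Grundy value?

Build the Grundy sequence with g(k) = mex{g(k−s) : s ∈ {2, 6}, s ≤ k}:
k:     0  1  2  3  4  5  6  7  8  9 10
g(k):  0  0  1  1  0  0  1  1  0  0  1
So g(10) = 1.

1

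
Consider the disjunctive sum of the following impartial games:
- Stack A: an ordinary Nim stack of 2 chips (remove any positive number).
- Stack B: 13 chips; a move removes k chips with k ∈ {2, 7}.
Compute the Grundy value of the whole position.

2

Stack A is a plain Nim stack of size 2, so its Grundy value is 2.
For stack B, compute g(0), g(1), … with moves {2, 7}:
k:     0  1  2  3  4  5  6  7  8  9 10 11 12 13
g(k):  0  0  1  1  0  0  1  1  2  0  0  1  1  0
So g(13) = 0.
By the Sprague-Grundy theorem, the Grundy value of a sum of independent games is the XOR of the component values.
Combined value = 2 ⊕ 0 = 2.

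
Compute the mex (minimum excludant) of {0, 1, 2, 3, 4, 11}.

5

The values 0, 1, 2, 3, 4 are all present; 5 is the first non-negative integer missing from the set.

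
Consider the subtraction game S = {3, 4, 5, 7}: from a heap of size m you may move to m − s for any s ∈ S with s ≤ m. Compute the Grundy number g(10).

0

Grundy values for subtraction set {3, 4, 5, 7}:
k:     0  1  2  3  4  5  6  7  8  9 10
g(k):  0  0  0  1  1  1  2  2  2  3  0
So g(10) = 0.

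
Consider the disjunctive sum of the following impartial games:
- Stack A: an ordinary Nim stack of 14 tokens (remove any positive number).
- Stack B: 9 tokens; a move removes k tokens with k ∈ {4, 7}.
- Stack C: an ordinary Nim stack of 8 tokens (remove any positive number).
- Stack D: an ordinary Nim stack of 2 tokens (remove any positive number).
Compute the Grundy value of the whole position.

6

Stack A is a plain Nim stack of size 14, so its Grundy value is 14.
Grundy values for stack B (subtraction set {4, 7}):
g(0) = mex{} = 0
g(1) = mex{} = 0
g(2) = mex{} = 0
g(3) = mex{} = 0
g(4) = mex{0} = 1
g(5) = mex{0} = 1
g(6) = mex{0} = 1
g(7) = mex{0} = 1
g(8) = mex{0,1} = 2
g(9) = mex{0,1} = 2
So g(9) = 2.
Stack C is a plain Nim stack of size 8, so its Grundy value is 8.
Stack D is a plain Nim stack of size 2, so its Grundy value is 2.
The value of a disjunctive sum is the nim-sum of the parts.
Combined value = 14 XOR 2 XOR 8 XOR 2 = 6.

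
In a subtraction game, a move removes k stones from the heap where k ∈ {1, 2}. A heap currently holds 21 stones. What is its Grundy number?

0

Compute g(0), g(1), … for moves {1, 2}:
k:     0  1  2  3  4  5  6  7  8  9 10 11 12 13 14 15 16 17 18 19 20 21
g(k):  0  1  2  0  1  2  0  1  2  0  1  2  0  1  2  0  1  2  0  1  2  0
So g(21) = 0.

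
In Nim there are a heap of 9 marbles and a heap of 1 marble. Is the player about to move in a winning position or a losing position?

Winning position

In binary:
  1001  (9)
  0001  (1)
  ----
  1000  (8)
The nim-sum is 8 ≠ 0, so this is an N-position: the player to move can win.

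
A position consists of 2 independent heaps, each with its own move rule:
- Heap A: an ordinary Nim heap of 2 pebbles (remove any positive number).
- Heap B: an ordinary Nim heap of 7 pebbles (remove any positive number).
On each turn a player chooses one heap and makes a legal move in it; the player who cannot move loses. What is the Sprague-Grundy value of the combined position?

5

Heap A is a plain Nim heap of size 2, so its Grundy value is 2.
Heap B is a plain Nim heap of size 7, so its Grundy value is 7.
By the Sprague-Grundy theorem, the Grundy value of a sum of independent games is the XOR of the component values.
Combined value = 2 ⊕ 7 = 5.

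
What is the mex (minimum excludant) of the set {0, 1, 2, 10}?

3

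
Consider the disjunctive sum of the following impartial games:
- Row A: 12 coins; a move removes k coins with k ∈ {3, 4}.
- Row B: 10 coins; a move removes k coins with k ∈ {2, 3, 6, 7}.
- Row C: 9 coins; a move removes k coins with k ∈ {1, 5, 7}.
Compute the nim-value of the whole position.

0

For row A, compute g(0), g(1), … with moves {3, 4}:
k:     0  1  2  3  4  5  6  7  8  9 10 11 12
g(k):  0  0  0  1  1  1  2  0  0  0  1  1  1
So g(12) = 1.
For row B, compute g(0), g(1), … with moves {2, 3, 6, 7}:
g(0) = mex{} = 0
g(1) = mex{} = 0
g(2) = mex{0} = 1
g(3) = mex{0} = 1
g(4) = mex{0,1} = 2
g(5) = mex{1} = 0
g(6) = mex{0,1,2} = 3
g(7) = mex{0,2} = 1
g(8) = mex{0,1,3} = 2
g(9) = mex{1,3} = 0
g(10) = mex{1,2} = 0
So g(10) = 0.
For row C, compute g(0), g(1), … with moves {1, 5, 7}:
g(0) = mex{} = 0
g(1) = mex{0} = 1
g(2) = mex{1} = 0
g(3) = mex{0} = 1
g(4) = mex{1} = 0
g(5) = mex{0} = 1
g(6) = mex{1} = 0
g(7) = mex{0} = 1
g(8) = mex{1} = 0
g(9) = mex{0} = 1
So g(9) = 1.
The value of a disjunctive sum is the nim-sum of the parts.
Combined value = 1 ⊕ 0 ⊕ 1 = 0.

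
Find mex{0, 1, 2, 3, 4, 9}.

The values 0, 1, 2, 3, 4 are all present; 5 is the first non-negative integer missing from the set.

5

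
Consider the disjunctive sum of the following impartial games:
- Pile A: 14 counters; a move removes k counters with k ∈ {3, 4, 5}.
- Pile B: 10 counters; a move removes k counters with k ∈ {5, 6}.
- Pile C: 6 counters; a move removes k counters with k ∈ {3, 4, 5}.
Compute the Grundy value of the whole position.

2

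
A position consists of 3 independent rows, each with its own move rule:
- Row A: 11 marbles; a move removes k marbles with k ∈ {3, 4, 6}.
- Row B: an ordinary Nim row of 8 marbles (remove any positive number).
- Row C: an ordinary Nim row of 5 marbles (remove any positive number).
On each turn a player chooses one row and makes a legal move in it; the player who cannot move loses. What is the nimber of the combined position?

For row A, compute g(0), g(1), … with moves {3, 4, 6}:
g(0) = mex{} = 0
g(1) = mex{} = 0
g(2) = mex{} = 0
g(3) = mex{0} = 1
g(4) = mex{0} = 1
g(5) = mex{0} = 1
g(6) = mex{0,1} = 2
g(7) = mex{0,1} = 2
g(8) = mex{0,1} = 2
g(9) = mex{1,2} = 0
g(10) = mex{1,2} = 0
g(11) = mex{1,2} = 0
So g(11) = 0.
Row B is a plain Nim row of size 8, so its Grundy value is 8.
Row C is a plain Nim row of size 5, so its Grundy value is 5.
By the Sprague-Grundy theorem, the Grundy value of a sum of independent games is the XOR of the component values.
Combined value = 0 ⊕ 8 ⊕ 5 = 13.

13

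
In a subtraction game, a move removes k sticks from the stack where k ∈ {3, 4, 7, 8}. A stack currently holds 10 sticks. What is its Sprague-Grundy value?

3

Grundy values for subtraction set {3, 4, 7, 8}:
k:     0  1  2  3  4  5  6  7  8  9 10
g(k):  0  0  0  1  1  1  2  2  2  3  3
So g(10) = 3.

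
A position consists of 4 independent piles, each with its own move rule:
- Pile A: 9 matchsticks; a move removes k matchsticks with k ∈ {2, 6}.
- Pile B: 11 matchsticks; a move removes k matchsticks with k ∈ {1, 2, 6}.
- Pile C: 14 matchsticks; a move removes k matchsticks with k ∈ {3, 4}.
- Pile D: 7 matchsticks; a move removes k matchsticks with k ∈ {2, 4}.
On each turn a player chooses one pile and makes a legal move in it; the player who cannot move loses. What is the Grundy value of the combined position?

For pile A, compute g(0), g(1), … with moves {2, 6}:
k:     0  1  2  3  4  5  6  7  8  9
g(k):  0  0  1  1  0  0  1  1  0  0
So g(9) = 0.
For pile B, compute g(0), g(1), … with moves {1, 2, 6}:
k:     0  1  2  3  4  5  6  7  8  9 10 11
g(k):  0  1  2  0  1  2  3  0  1  2  0  1
So g(11) = 1.
Grundy values for pile C (subtraction set {3, 4}):
g(0) = mex{} = 0
g(1) = mex{} = 0
g(2) = mex{} = 0
g(3) = mex{0} = 1
g(4) = mex{0} = 1
g(5) = mex{0} = 1
g(6) = mex{0,1} = 2
g(7) = mex{1} = 0
g(8) = mex{1} = 0
g(9) = mex{1,2} = 0
g(10) = mex{0,2} = 1
g(11) = mex{0} = 1
g(12) = mex{0} = 1
g(13) = mex{0,1} = 2
g(14) = mex{1} = 0
So g(14) = 0.
Build the Grundy sequence for pile D with g(k) = mex{g(k−s) : s ∈ {2, 4}, s ≤ k}:
k:     0  1  2  3  4  5  6  7
g(k):  0  0  1  1  2  2  0  0
So g(7) = 0.
By the Sprague-Grundy theorem, the Grundy value of a sum of independent games is the XOR of the component values.
Combined value = 0 ⊕ 1 ⊕ 0 ⊕ 0 = 1.

1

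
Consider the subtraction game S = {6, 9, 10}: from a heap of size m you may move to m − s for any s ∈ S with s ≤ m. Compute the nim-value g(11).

Build the Grundy sequence with g(k) = mex{g(k−s) : s ∈ {6, 9, 10}, s ≤ k}:
k:     0  1  2  3  4  5  6  7  8  9 10 11
g(k):  0  0  0  0  0  0  1  1  1  1  1  1
So g(11) = 1.

1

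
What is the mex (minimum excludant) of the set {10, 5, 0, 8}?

0 is in the set but 1 is not, so the mex is 1.

1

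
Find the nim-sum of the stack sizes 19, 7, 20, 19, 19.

0

Nim-sum: 19 XOR 7 XOR 20 XOR 19 XOR 19 = 0.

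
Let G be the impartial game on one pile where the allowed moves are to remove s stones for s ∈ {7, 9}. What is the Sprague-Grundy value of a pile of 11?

1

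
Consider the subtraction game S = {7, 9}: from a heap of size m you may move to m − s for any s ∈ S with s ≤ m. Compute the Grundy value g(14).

2

Grundy values for subtraction set {7, 9}:
k:     0  1  2  3  4  5  6  7  8  9 10 11 12 13 14
g(k):  0  0  0  0  0  0  0  1  1  1  1  1  1  1  2
So g(14) = 2.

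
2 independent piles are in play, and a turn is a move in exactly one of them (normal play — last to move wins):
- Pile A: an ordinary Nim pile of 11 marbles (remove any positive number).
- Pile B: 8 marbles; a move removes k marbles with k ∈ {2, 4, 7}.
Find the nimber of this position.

10

Pile A is a plain Nim pile of size 11, so its Grundy value is 11.
For pile B, compute g(0), g(1), … with moves {2, 4, 7}:
k:     0  1  2  3  4  5  6  7  8
g(k):  0  0  1  1  2  2  0  3  1
So g(8) = 1.
By the Sprague-Grundy theorem, the Grundy value of a sum of independent games is the XOR of the component values.
Combined value = 11 XOR 1 = 10.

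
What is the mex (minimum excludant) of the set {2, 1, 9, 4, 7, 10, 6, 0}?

The values 0, 1, 2 are all present; 3 is the first non-negative integer missing from the set.

3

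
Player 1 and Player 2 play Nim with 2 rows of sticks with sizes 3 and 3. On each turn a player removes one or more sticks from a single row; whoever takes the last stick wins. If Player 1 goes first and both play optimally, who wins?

Player 2 wins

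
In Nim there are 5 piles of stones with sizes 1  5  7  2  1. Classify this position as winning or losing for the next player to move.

Losing position

Nim-sum: 1 ⊕ 5 ⊕ 7 ⊕ 2 ⊕ 1 = 0.
The nim-sum is 0, so this is a P-position: the player to move is in a losing position under optimal play.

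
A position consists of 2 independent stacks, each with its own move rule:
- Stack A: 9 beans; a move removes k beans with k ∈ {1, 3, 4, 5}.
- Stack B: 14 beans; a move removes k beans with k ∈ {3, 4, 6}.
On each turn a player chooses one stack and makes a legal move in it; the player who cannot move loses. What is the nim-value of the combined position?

0

Build the Grundy sequence for stack A with g(k) = mex{g(k−s) : s ∈ {1, 3, 4, 5}, s ≤ k}:
g(0) = mex{} = 0
g(1) = mex{0} = 1
g(2) = mex{1} = 0
g(3) = mex{0} = 1
g(4) = mex{0,1} = 2
g(5) = mex{0,1,2} = 3
g(6) = mex{0,1,3} = 2
g(7) = mex{0,1,2} = 3
g(8) = mex{1,2,3} = 0
g(9) = mex{0,2,3} = 1
So g(9) = 1.
For stack B, compute g(0), g(1), … with moves {3, 4, 6}:
k:     0  1  2  3  4  5  6  7  8  9 10 11 12 13 14
g(k):  0  0  0  1  1  1  2  2  2  0  0  0  1  1  1
So g(14) = 1.
By the Sprague-Grundy theorem, the Grundy value of a sum of independent games is the XOR of the component values.
Combined value = 1 ⊕ 1 = 0.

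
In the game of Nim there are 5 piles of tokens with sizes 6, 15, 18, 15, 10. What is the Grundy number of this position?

Nim-sum: 6 ⊕ 15 ⊕ 18 ⊕ 15 ⊕ 10 = 30.

30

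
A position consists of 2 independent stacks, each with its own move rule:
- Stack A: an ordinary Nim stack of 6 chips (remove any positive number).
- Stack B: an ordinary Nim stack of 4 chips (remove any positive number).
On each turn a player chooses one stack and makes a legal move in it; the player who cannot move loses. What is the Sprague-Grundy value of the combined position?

2

Stack A is a plain Nim stack of size 6, so its Grundy value is 6.
Stack B is a plain Nim stack of size 4, so its Grundy value is 4.
The value of a disjunctive sum is the nim-sum of the parts.
Combined value = 6 XOR 4 = 2.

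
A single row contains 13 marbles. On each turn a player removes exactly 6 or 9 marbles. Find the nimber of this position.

Grundy values for subtraction set {6, 9}:
k:     0  1  2  3  4  5  6  7  8  9 10 11 12 13
g(k):  0  0  0  0  0  0  1  1  1  1  1  1  2  2
So g(13) = 2.

2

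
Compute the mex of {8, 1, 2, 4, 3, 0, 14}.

5

The values 0, 1, 2, 3, 4 are all present; 5 is the first non-negative integer missing from the set.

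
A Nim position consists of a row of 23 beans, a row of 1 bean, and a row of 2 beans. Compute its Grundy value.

20

Write each in binary and XOR column by column:
  10111  (23)
  00001  (1)
  00010  (2)
  -----
  10100  (20)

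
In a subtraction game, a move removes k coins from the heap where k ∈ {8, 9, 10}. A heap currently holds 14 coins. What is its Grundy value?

1

Compute g(0), g(1), … for moves {8, 9, 10}:
g(0) = mex{} = 0
g(1) = mex{} = 0
g(2) = mex{} = 0
g(3) = mex{} = 0
g(4) = mex{} = 0
g(5) = mex{} = 0
g(6) = mex{} = 0
g(7) = mex{} = 0
g(8) = mex{0} = 1
g(9) = mex{0} = 1
g(10) = mex{0} = 1
g(11) = mex{0} = 1
g(12) = mex{0} = 1
g(13) = mex{0} = 1
g(14) = mex{0} = 1
So g(14) = 1.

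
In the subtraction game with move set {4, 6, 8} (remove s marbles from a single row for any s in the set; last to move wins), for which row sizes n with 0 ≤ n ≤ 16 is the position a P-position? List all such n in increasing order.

0, 1, 2, 3, 12, 13, 14, 15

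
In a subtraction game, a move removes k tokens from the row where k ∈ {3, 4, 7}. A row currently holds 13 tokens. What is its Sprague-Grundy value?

Compute g(0), g(1), … for moves {3, 4, 7}:
g(0) = mex{} = 0
g(1) = mex{} = 0
g(2) = mex{} = 0
g(3) = mex{0} = 1
g(4) = mex{0} = 1
g(5) = mex{0} = 1
g(6) = mex{0,1} = 2
g(7) = mex{0,1} = 2
g(8) = mex{0,1} = 2
g(9) = mex{0,1,2} = 3
g(10) = mex{1,2} = 0
g(11) = mex{1,2} = 0
g(12) = mex{1,2,3} = 0
g(13) = mex{0,2,3} = 1
So g(13) = 1.

1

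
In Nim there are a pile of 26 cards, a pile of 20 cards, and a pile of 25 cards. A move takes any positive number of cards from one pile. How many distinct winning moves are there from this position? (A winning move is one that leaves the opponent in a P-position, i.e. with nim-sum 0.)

3

Compute the nim-sum pairwise:
26 ⊕ 20 = 14
14 ⊕ 25 = 23
The overall nim-sum is X = 23. A pile of size p has a winning move iff p XOR X < p (reduce it to p XOR X).
  26: 26 XOR 23 = 13 < 26 — winning move (to 13).
  20: 20 XOR 23 = 3 < 20 — winning move (to 3).
  25: 25 XOR 23 = 14 < 25 — winning move (to 14).
That gives 3 winning moves.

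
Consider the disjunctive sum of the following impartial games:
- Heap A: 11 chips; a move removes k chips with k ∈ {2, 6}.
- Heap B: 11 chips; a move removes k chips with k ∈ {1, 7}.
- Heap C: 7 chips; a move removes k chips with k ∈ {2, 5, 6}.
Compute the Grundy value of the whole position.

3

Build the Grundy sequence for heap A with g(k) = mex{g(k−s) : s ∈ {2, 6}, s ≤ k}:
k:     0  1  2  3  4  5  6  7  8  9 10 11
g(k):  0  0  1  1  0  0  1  1  0  0  1  1
So g(11) = 1.
Build the Grundy sequence for heap B with g(k) = mex{g(k−s) : s ∈ {1, 7}, s ≤ k}:
k:     0  1  2  3  4  5  6  7  8  9 10 11
g(k):  0  1  0  1  0  1  0  1  0  1  0  1
So g(11) = 1.
Grundy values for heap C (subtraction set {2, 5, 6}):
k:     0  1  2  3  4  5  6  7
g(k):  0  0  1  1  0  2  1  3
So g(7) = 3.
The value of a disjunctive sum is the nim-sum of the parts.
Combined value = 1 ⊕ 1 ⊕ 3 = 3.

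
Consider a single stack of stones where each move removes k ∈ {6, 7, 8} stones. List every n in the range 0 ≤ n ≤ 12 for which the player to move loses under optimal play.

Compute g(0), g(1), … for moves {6, 7, 8}:
k:     0  1  2  3  4  5  6  7  8  9 10 11 12
g(k):  0  0  0  0  0  0  1  1  1  1  1  1  2
The P-positions (g = 0) in 0..12 are 0, 1, 2, 3, 4, 5.

0, 1, 2, 3, 4, 5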